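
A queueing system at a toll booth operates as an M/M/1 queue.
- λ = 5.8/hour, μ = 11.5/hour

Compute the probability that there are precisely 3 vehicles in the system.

ρ = λ/μ = 5.8/11.5 = 0.50435
P(n) = (1-ρ)ρⁿ
P(3) = (1-0.50435) × 0.50435^3
P(3) = 0.49565 × 0.12829
P(3) = 0.06359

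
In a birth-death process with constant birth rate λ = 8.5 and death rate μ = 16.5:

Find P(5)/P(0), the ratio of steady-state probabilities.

For constant rates: P(n)/P(0) = (λ/μ)^n
P(5)/P(0) = (8.5/16.5)^5 = 0.51515^5 = 0.03628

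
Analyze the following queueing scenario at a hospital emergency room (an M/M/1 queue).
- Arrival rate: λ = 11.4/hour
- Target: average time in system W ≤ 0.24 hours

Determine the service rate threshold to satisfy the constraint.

For M/M/1: W = 1/(μ-λ)
Need W ≤ 0.24, so 1/(μ-λ) ≤ 0.24
μ - λ ≥ 1/0.24 = 4.1667
μ ≥ 11.4 + 4.1667 = 15.5667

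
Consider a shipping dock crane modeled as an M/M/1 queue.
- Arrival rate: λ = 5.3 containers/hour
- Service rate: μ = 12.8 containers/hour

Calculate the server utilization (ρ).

Server utilization: ρ = λ/μ
ρ = 5.3/12.8 = 0.4141
The server is busy 41.41% of the time.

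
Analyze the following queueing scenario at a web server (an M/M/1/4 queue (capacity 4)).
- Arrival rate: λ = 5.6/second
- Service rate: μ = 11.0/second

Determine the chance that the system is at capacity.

ρ = λ/μ = 5.6/11.0 = 0.5091
P₀ = (1-ρ)/(1-ρ^(K+1)) = (1-0.5091)/(1-0.5091^5) = 0.4909/0.9658 = 0.5083
P_K = P₀×ρ^K = 0.50828 × 0.5091^4 = 0.50828 × 0.067176 = 0.03414
Blocking probability = 3.41%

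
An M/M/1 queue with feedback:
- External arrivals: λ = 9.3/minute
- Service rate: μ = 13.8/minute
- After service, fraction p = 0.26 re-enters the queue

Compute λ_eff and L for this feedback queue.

Effective arrival rate: λ_eff = λ/(1-p) = 9.3/(1-0.26) = 9.3/0.74 = 12.567568
ρ = λ_eff/μ = 12.567568/13.8 = 0.9106933
L = ρ/(1-ρ) = 0.9106933/(1-0.9106933) = 10.1974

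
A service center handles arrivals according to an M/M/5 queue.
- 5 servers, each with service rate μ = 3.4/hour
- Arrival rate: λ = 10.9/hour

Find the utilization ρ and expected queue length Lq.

Traffic intensity: ρ = λ/(cμ) = 10.9/(5×3.4) = 0.6412
Since ρ = 0.6412 < 1, system is stable.
Offered load a = λ/μ = cρ = 10.9/3.4 = 3.2059
P₀ = [ Σₙ₌₀^4 aⁿ/n! + a^5/(5!(1-ρ)) ]⁻¹
Σ = a^0/0! + a^1/1! + a^2/2! + a^3/3! + a^4/4! = 1.0000 + 3.2059 + 5.1388 + 5.4915 + 4.4013 = 19.2375
a^5/(5!(1-ρ)) = 338.6397/(120 × 0.358824) = 7.8646
P₀ = 1/(19.2375 + 7.8646) = 0.03690
Lq = P₀·a^5·ρ / (5!(1-ρ)²) = 0.0368975 × 338.6397 × 0.641176 / (120 × 0.128754) = 0.5185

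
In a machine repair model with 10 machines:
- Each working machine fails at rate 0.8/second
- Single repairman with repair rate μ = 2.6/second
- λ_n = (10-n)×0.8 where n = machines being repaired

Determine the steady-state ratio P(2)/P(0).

P(2)/P(0) = ∏_{i=0}^{2-1} λ_i/μ_{i+1}
= (10-0)×0.8/2.6 × (10-1)×0.8/2.6
= 8.5207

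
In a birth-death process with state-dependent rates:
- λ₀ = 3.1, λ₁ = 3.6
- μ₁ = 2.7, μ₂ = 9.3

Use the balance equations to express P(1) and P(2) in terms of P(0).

Balance equations:
State 0: λ₀P₀ = μ₁P₁ → P₁ = (λ₀/μ₁)P₀ = (3.1/2.7)P₀ = 1.1481P₀
State 1: P₂ = (λ₀λ₁)/(μ₁μ₂)P₀ = (3.1×3.6)/(2.7×9.3)P₀ = 0.4444P₀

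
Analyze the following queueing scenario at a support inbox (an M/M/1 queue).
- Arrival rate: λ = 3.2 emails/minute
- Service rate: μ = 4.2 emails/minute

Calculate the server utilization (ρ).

Server utilization: ρ = λ/μ
ρ = 3.2/4.2 = 0.7619
The server is busy 76.19% of the time.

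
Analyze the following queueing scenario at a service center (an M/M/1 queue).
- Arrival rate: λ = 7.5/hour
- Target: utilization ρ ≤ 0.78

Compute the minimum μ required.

ρ = λ/μ, so μ = λ/ρ
μ ≥ 7.5/0.78 = 9.6154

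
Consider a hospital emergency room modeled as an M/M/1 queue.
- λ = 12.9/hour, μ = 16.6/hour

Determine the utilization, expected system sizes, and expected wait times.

Step 1: ρ = λ/μ = 12.9/16.6 = 0.7771
Step 2: L = λ/(μ-λ) = 12.9/3.70 = 3.4865
Step 3: Lq = λ²/(μ(μ-λ)) = 166.41/(16.6×3.70) = 2.7094
Step 4: W = 1/(μ-λ) = 1/3.70 = 0.27027
Step 5: Wq = λ/(μ(μ-λ)) = 12.9/(16.6×3.70) = 0.2100
Step 6: P(0) = 1-ρ = 0.2229
Verify: L = λW = 12.9×0.27027 = 3.4865 ✔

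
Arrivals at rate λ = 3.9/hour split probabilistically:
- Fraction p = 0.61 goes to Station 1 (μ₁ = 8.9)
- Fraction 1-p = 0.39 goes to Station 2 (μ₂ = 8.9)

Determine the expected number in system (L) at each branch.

Effective rates: λ₁ = 3.9×0.61 = 2.379, λ₂ = 3.9×0.39 = 1.521
Station 1: ρ₁ = 2.379/8.9 = 0.2673, L₁ = ρ₁/(1-ρ₁) = 0.2673/(1-0.2673) = 0.3648
Station 2: ρ₂ = 1.521/8.9 = 0.1709, L₂ = ρ₂/(1-ρ₂) = 0.1709/(1-0.1709) = 0.2061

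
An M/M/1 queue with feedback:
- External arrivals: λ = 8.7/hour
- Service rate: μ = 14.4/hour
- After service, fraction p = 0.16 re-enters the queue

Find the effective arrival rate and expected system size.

Effective arrival rate: λ_eff = λ/(1-p) = 8.7/(1-0.16) = 8.7/0.84 = 10.35714
ρ = λ_eff/μ = 10.35714/14.4 = 0.719246
L = ρ/(1-ρ) = 0.719246/(1-0.719246) = 2.5618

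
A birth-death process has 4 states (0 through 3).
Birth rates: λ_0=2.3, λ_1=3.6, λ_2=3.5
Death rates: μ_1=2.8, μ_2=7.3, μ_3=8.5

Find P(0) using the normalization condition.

Ratios P(n)/P(0) = (λ₀···λₙ₋₁)/(μ₁···μₙ):
P(1)/P(0) = (2.3)/(2.8) = 0.8214
P(2)/P(0) = (2.3×3.6)/(2.8×7.3) = 0.4051
P(3)/P(0) = (2.3×3.6×3.5)/(2.8×7.3×8.5) = 0.1668

Normalization: ∑ P(n) = 1
P(0) × (1.0000 + 0.8214 + 0.4051 + 0.1668) = 1
P(0) × 2.3933 = 1
P(0) = 1/2.3933 = 0.4178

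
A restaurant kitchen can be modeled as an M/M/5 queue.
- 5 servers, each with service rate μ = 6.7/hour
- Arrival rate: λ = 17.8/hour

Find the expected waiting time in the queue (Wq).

Traffic intensity: ρ = λ/(cμ) = 17.8/(5×6.7) = 0.5313
Since ρ = 0.5313 < 1, system is stable.
Offered load a = λ/μ = cρ = 17.8/6.7 = 2.6567
P₀ = [ Σₙ₌₀^4 aⁿ/n! + a^5/(5!(1-ρ)) ]⁻¹
Σ = a^0/0! + a^1/1! + a^2/2! + a^3/3! + a^4/4! = 1.00000 + 2.65672 + 3.52907 + 3.12525 + 2.07572 = 12.3868
a^5/(5!(1-ρ)) = 132.3506/(120 × 0.46866) = 2.3534
P₀ = 1/(12.3868 + 2.3534) = 0.06784
Lq = P₀·a^5·ρ / (5!(1-ρ)²) = 0.06784 × 132.3506 × 0.5313 / (120 × 0.2196) = 0.1810
Wq = Lq/λ = 0.1810/17.8 = 0.01017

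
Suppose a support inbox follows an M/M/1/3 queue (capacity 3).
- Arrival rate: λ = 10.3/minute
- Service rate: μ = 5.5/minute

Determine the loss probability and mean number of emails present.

ρ = λ/μ = 10.3/5.5 = 1.87273
P₀ = (1-ρ)/(1-ρ^(K+1)) = (1-1.87273)/(1-1.87273^4) = -0.8727/-11.2999 = 0.07723
P_K = P₀×ρ^K = 0.077234 × 1.87273^3 = 0.077234 × 6.5679 = 0.5073
Blocking probability P_3 = 0.5073 (50.73%)
L = ρ[1 - (K+1)ρ^K + Kρ^(K+1)] / [(1-ρ)(1-ρ^(K+1))]
L = 1.87273 × (1 - 4×6.5679 + 3×12.2999) / ((1 - 1.87273) × (1 - 12.2999)) = 2.2082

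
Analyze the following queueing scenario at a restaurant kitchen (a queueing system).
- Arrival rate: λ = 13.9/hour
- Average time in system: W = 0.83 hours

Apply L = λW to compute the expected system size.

Little's Law: L = λW
L = 13.9 × 0.83 = 11.5370 orders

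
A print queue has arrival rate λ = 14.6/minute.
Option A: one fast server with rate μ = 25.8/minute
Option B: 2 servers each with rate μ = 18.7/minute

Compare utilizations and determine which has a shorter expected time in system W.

Option A: single server μ = 25.8 (M/M/1)
  ρ_A = 14.6/25.8 = 0.5659
  W_A = 1/(μ-λ) = 1/(25.8-14.6) = 1/11.20 = 0.08929

Option B: 2 servers μ = 18.7 (M/M/2)
  ρ_B = λ/(cμ) = 14.6/(2×18.7) = 0.3904
  Offered load a = λ/μ = cρ = 14.6/18.7 = 0.7807
  P₀ = [ Σₙ₌₀^1 aⁿ/n! + a^2/(2!(1-ρ)) ]⁻¹
  Σ = a^0/0! + a^1/1! = 1.0000 + 0.7807 = 1.7807
  a^2/(2!(1-ρ)) = 0.6096/(2 × 0.6096) = 0.5000
  P₀ = 1/(1.7807 + 0.5000) = 0.4385
  Lq = P₀·a^2·ρ / (2!(1-ρ)²) = 0.4385 × 0.6096 × 0.3904 / (2 × 0.3716) = 0.1404
  Wq_B = Lq/λ = 0.14037/14.6 = 0.009614
  W_B = Wq_B + 1/μ = 0.009614 + 0.05348 = 0.06309

Since W_B = 0.06309 < W_A = 0.08929, Option B (multiple servers) has the shorter time in system.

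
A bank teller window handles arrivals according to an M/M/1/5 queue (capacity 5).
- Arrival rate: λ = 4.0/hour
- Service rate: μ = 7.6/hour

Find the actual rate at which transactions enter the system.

ρ = λ/μ = 4.0/7.6 = 0.52632
P₀ = (1-ρ)/(1-ρ^(K+1)) = (1-0.52632)/(1-0.52632^6) = 0.4737/0.9787 = 0.4840
P_K = P₀×ρ^K = 0.4840 × 0.52632^5 = 0.4840 × 0.04039 = 0.01955
λ_eff = λ(1-P_K) = 4.0 × (1 - 0.01955) = 4.0 × 0.98045 = 3.9218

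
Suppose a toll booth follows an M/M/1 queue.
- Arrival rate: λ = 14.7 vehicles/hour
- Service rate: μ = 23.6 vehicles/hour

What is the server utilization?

Server utilization: ρ = λ/μ
ρ = 14.7/23.6 = 0.6229
The server is busy 62.29% of the time.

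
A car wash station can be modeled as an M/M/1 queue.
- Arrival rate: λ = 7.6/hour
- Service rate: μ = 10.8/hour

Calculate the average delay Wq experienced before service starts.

First, compute utilization: ρ = λ/μ = 7.6/10.8 = 0.7037
For M/M/1: Wq = λ/(μ(μ-λ))
Wq = 7.6/(10.8 × (10.8-7.6))
Wq = 7.6/(10.8 × 3.20)
Wq = 0.2199 hours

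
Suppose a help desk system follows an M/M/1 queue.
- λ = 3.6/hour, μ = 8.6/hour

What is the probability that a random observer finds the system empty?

ρ = λ/μ = 3.6/8.6 = 0.4186
P(0) = 1 - ρ = 1 - 0.4186 = 0.5814
The server is idle 58.14% of the time.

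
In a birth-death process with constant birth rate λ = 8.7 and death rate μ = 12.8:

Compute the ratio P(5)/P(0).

For constant rates: P(n)/P(0) = (λ/μ)^n
P(5)/P(0) = (8.7/12.8)^5 = 0.6797^5 = 0.1451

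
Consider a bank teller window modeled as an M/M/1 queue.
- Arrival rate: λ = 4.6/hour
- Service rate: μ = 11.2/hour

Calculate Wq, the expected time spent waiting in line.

First, compute utilization: ρ = λ/μ = 4.6/11.2 = 0.4107
For M/M/1: Wq = λ/(μ(μ-λ))
Wq = 4.6/(11.2 × (11.2-4.6))
Wq = 4.6/(11.2 × 6.60)
Wq = 0.06223 hours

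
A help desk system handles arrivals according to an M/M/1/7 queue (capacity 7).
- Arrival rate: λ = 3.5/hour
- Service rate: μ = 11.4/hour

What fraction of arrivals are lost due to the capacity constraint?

ρ = λ/μ = 3.5/11.4 = 0.30702
P₀ = (1-ρ)/(1-ρ^(K+1)) = (1-0.30702)/(1-0.30702^8) = 0.69298/0.99992 = 0.6930
P_K = P₀×ρ^K = 0.6930 × 0.30702^7 = 0.6930 × 0.0002571 = 0.0001782
Blocking probability = 0.01782%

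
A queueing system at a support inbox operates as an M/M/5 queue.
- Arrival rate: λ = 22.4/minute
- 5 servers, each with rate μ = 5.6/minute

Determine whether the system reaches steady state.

Stability requires ρ = λ/(cμ) < 1
ρ = 22.4/(5 × 5.6) = 22.4/28.00 = 0.8000
Since 0.8000 < 1, the system is STABLE.
The servers are busy 80.00% of the time.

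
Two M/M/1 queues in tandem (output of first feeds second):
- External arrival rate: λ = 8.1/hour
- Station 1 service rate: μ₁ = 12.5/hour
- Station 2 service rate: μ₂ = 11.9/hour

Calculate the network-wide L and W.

By Jackson's theorem, each station behaves as independent M/M/1.
Station 1: ρ₁ = 8.1/12.5 = 0.6480, L₁ = ρ₁/(1-ρ₁) = λ/(μ₁-λ) = 8.1/4.40 = 1.8409
Station 2: ρ₂ = 8.1/11.9 = 0.6807, L₂ = ρ₂/(1-ρ₂) = λ/(μ₂-λ) = 8.1/3.80 = 2.1316
Total: L = L₁ + L₂ = 1.8409 + 2.1316 = 3.9725
W = L/λ = 3.9725/8.1 = 0.4904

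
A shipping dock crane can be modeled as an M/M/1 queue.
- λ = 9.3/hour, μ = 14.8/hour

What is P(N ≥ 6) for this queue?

ρ = λ/μ = 9.3/14.8 = 0.628378
P(N ≥ n) = ρⁿ
P(N ≥ 6) = 0.628378^6
P(N ≥ 6) = 0.06156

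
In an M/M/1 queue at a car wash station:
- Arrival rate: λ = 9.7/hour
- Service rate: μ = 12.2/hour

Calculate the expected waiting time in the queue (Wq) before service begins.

First, compute utilization: ρ = λ/μ = 9.7/12.2 = 0.7951
For M/M/1: Wq = λ/(μ(μ-λ))
Wq = 9.7/(12.2 × (12.2-9.7))
Wq = 9.7/(12.2 × 2.50)
Wq = 0.3180 hours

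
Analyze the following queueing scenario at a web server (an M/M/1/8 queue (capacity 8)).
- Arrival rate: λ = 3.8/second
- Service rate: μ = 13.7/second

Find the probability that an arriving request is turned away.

ρ = λ/μ = 3.8/13.7 = 0.277372
P₀ = (1-ρ)/(1-ρ^(K+1)) = (1-0.277372)/(1-0.277372^9) = 0.7226/1.0000 = 0.7226
P_K = P₀×ρ^K = 0.72264 × 0.277372^8 = 0.72264 × 0.000035035 = 0.00002532
Blocking probability = 0.002532%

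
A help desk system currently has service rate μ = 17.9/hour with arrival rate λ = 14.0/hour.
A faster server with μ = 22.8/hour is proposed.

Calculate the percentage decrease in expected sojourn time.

System 1: ρ₁ = 14.0/17.9 = 0.7821, W₁ = 1/(17.9-14.0) = 0.25641
System 2: ρ₂ = 14.0/22.8 = 0.6140, W₂ = 1/(22.8-14.0) = 0.11364
Improvement: (W₁-W₂)/W₁ = (0.25641-0.11364)/0.25641 = 55.68%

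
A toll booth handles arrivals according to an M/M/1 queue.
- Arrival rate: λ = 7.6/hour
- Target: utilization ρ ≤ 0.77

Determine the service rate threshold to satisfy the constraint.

ρ = λ/μ, so μ = λ/ρ
μ ≥ 7.6/0.77 = 9.8701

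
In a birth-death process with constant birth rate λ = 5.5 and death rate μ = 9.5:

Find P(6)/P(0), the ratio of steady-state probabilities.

For constant rates: P(n)/P(0) = (λ/μ)^n
P(6)/P(0) = (5.5/9.5)^6 = 0.57895^6 = 0.03766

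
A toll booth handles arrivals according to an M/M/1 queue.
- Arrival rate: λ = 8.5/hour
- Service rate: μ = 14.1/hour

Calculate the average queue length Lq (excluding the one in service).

ρ = λ/μ = 8.5/14.1 = 0.6028
For M/M/1: Lq = λ²/(μ(μ-λ))
Lq = 72.25/(14.1 × 5.60)
Lq = 0.9150 vehicles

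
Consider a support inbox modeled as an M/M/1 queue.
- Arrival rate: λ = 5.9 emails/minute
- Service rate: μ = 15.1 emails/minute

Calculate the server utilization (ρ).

Server utilization: ρ = λ/μ
ρ = 5.9/15.1 = 0.3907
The server is busy 39.07% of the time.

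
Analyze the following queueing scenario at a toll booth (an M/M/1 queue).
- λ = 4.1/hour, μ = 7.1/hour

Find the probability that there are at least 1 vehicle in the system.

ρ = λ/μ = 4.1/7.1 = 0.5775
P(N ≥ n) = ρⁿ
P(N ≥ 1) = 0.5775^1
P(N ≥ 1) = 0.5775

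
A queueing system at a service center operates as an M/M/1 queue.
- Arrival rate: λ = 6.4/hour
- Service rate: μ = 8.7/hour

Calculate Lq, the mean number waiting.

ρ = λ/μ = 6.4/8.7 = 0.7356
For M/M/1: Lq = λ²/(μ(μ-λ))
Lq = 40.96/(8.7 × 2.30)
Lq = 2.0470 customers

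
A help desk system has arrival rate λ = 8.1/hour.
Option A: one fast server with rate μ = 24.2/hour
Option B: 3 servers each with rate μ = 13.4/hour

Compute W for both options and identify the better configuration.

Option A: single server μ = 24.2 (M/M/1)
  ρ_A = 8.1/24.2 = 0.3347
  W_A = 1/(μ-λ) = 1/(24.2-8.1) = 1/16.10 = 0.06211

Option B: 3 servers μ = 13.4 (M/M/3)
  ρ_B = λ/(cμ) = 8.1/(3×13.4) = 0.2015
  Offered load a = λ/μ = cρ = 8.1/13.4 = 0.6045
  P₀ = [ Σₙ₌₀^2 aⁿ/n! + a^3/(3!(1-ρ)) ]⁻¹
  Σ = a^0/0! + a^1/1! + a^2/2! = 1.0000 + 0.6045 + 0.1827 = 1.7872
  a^3/(3!(1-ρ)) = 0.22087/(6 × 0.79851) = 0.04610
  P₀ = 1/(1.7872 + 0.04610) = 0.5455
  Lq = P₀·a^3·ρ / (3!(1-ρ)²) = 0.54547 × 0.22087 × 0.20149 / (6 × 0.63761) = 0.006345
  Wq_B = Lq/λ = 0.0063455/8.1 = 0.0007834
  W_B = Wq_B + 1/μ = 0.0007834 + 0.07463 = 0.07541

Since W_A = 0.06211 < W_B = 0.07541, Option A (single fast server) has the shorter time in system.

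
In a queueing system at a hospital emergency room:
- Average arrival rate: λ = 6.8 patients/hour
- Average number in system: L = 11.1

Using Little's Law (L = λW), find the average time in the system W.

Little's Law: L = λW, so W = L/λ
W = 11.1/6.8 = 1.6324 hours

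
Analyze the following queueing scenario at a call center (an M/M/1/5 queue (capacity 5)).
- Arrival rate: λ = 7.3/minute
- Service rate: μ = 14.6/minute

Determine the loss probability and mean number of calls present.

ρ = λ/μ = 7.3/14.6 = 0.5000
P₀ = (1-ρ)/(1-ρ^(K+1)) = (1-0.5000)/(1-0.5000^6) = 0.5000/0.9844 = 0.5079
P_K = P₀×ρ^K = 0.5079 × 0.5000^5 = 0.5079 × 0.03125 = 0.01587
Blocking probability P_5 = 0.01587 (1.59%)
L = ρ[1 - (K+1)ρ^K + Kρ^(K+1)] / [(1-ρ)(1-ρ^(K+1))]
L = 0.5000 × (1 - 6×0.031250 + 5×0.015625) / ((1 - 0.5000) × (1 - 0.015625)) = 0.9048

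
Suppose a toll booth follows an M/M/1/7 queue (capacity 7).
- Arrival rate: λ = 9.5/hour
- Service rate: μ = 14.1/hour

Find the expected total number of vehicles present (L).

ρ = λ/μ = 9.5/14.1 = 0.67376
P₀ = (1-ρ)/(1-ρ^(K+1)) = (1-0.67376)/(1-0.67376^8) = 0.3262/0.9575 = 0.3407
P_K = P₀×ρ^K = 0.3407 × 0.67376^7 = 0.3407 × 0.06303 = 0.02147
L = ρ[1 - (K+1)ρ^K + Kρ^(K+1)] / [(1-ρ)(1-ρ^(K+1))]
L = 0.67376 × (1 - 8×0.063028 + 7×0.042466) / ((1 - 0.67376) × (1 - 0.042466)) = 1.7104 vehicles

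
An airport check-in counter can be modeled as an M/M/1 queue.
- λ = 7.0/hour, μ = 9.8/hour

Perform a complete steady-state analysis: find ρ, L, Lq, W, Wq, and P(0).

Step 1: ρ = λ/μ = 7.0/9.8 = 0.7143
Step 2: L = λ/(μ-λ) = 7.0/2.80 = 2.5000
Step 3: Lq = λ²/(μ(μ-λ)) = 49.00/(9.8×2.80) = 1.7857
Step 4: W = 1/(μ-λ) = 1/2.80 = 0.35714
Step 5: Wq = λ/(μ(μ-λ)) = 7.0/(9.8×2.80) = 0.2551
Step 6: P(0) = 1-ρ = 0.2857
Verify: L = λW = 7.0×0.35714 = 2.5000 ✔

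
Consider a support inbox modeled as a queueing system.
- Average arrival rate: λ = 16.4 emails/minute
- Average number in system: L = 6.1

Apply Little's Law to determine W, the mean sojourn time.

Little's Law: L = λW, so W = L/λ
W = 6.1/16.4 = 0.3720 minutes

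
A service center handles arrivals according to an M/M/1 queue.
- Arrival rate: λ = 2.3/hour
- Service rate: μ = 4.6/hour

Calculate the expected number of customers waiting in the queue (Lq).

ρ = λ/μ = 2.3/4.6 = 0.5000
For M/M/1: Lq = λ²/(μ(μ-λ))
Lq = 5.29/(4.6 × 2.30)
Lq = 0.5000 customers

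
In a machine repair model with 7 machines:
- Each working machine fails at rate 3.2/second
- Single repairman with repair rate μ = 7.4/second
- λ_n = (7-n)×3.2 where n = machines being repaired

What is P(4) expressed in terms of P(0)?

P(4)/P(0) = ∏_{i=0}^{4-1} λ_i/μ_{i+1}
= (7-0)×3.2/7.4 × (7-1)×3.2/7.4 × (7-2)×3.2/7.4 × (7-3)×3.2/7.4
= 29.3733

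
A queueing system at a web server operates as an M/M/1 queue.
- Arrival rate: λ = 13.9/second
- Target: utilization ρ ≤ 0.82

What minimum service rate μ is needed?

ρ = λ/μ, so μ = λ/ρ
μ ≥ 13.9/0.82 = 16.9512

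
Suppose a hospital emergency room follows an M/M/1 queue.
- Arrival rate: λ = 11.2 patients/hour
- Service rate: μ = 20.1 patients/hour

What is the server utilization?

Server utilization: ρ = λ/μ
ρ = 11.2/20.1 = 0.5572
The server is busy 55.72% of the time.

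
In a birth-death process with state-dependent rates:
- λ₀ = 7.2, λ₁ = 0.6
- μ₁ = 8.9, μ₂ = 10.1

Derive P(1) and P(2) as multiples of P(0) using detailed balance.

Balance equations:
State 0: λ₀P₀ = μ₁P₁ → P₁ = (λ₀/μ₁)P₀ = (7.2/8.9)P₀ = 0.8090P₀
State 1: P₂ = (λ₀λ₁)/(μ₁μ₂)P₀ = (7.2×0.6)/(8.9×10.1)P₀ = 0.04806P₀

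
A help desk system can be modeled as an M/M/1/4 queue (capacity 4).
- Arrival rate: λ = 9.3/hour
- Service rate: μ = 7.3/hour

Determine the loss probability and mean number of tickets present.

ρ = λ/μ = 9.3/7.3 = 1.2740
P₀ = (1-ρ)/(1-ρ^(K+1)) = (1-1.2740)/(1-1.2740^5) = -0.2740/-2.3562 = 0.1163
P_K = P₀×ρ^K = 0.116289 × 1.2740^4 = 0.116289 × 2.63438 = 0.3063
Blocking probability P_4 = 0.3063 (30.63%)
L = ρ[1 - (K+1)ρ^K + Kρ^(K+1)] / [(1-ρ)(1-ρ^(K+1))]
L = 1.2740 × (1 - 5×2.63438 + 4×3.35619) / ((1 - 1.2740) × (1 - 3.35619)) = 2.4724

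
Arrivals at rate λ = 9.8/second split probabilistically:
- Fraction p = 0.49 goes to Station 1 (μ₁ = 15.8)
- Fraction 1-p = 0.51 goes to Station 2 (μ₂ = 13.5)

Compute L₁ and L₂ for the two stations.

Effective rates: λ₁ = 9.8×0.49 = 4.802, λ₂ = 9.8×0.51 = 4.998
Station 1: ρ₁ = 4.802/15.8 = 0.3039, L₁ = ρ₁/(1-ρ₁) = 0.3039/(1-0.3039) = 0.4366
Station 2: ρ₂ = 4.998/13.5 = 0.37022, L₂ = ρ₂/(1-ρ₂) = 0.37022/(1-0.37022) = 0.5879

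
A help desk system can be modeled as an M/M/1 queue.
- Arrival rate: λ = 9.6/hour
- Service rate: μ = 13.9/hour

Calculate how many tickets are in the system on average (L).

ρ = λ/μ = 9.6/13.9 = 0.6906
For M/M/1: L = λ/(μ-λ)
L = 9.6/(13.9-9.6) = 9.6/4.30
L = 2.2326 tickets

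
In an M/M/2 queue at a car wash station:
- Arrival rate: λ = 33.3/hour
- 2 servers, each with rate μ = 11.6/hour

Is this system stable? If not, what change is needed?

Stability requires ρ = λ/(cμ) < 1
ρ = 33.3/(2 × 11.6) = 33.3/23.20 = 1.4353
Since 1.4353 ≥ 1, the system is UNSTABLE.
Need c > λ/μ = 33.3/11.6 = 2.87.
Minimum servers needed: c = 3.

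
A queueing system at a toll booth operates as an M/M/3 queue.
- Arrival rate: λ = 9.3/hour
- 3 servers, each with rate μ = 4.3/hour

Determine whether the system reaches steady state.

Stability requires ρ = λ/(cμ) < 1
ρ = 9.3/(3 × 4.3) = 9.3/12.90 = 0.7209
Since 0.7209 < 1, the system is STABLE.
The servers are busy 72.09% of the time.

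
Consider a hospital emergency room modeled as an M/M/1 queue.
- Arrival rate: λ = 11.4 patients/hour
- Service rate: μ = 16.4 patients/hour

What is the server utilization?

Server utilization: ρ = λ/μ
ρ = 11.4/16.4 = 0.6951
The server is busy 69.51% of the time.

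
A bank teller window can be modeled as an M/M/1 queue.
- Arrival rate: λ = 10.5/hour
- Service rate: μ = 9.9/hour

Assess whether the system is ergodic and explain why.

Stability requires ρ = λ/(cμ) < 1
ρ = 10.5/(1 × 9.9) = 10.5/9.90 = 1.0606
Since 1.0606 ≥ 1, the system is UNSTABLE.
Queue grows without bound. Need μ > λ = 10.5.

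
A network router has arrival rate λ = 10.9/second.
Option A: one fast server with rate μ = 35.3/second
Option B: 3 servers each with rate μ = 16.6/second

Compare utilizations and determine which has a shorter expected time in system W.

Option A: single server μ = 35.3 (M/M/1)
  ρ_A = 10.9/35.3 = 0.3088
  W_A = 1/(μ-λ) = 1/(35.3-10.9) = 1/24.40 = 0.04098

Option B: 3 servers μ = 16.6 (M/M/3)
  ρ_B = λ/(cμ) = 10.9/(3×16.6) = 0.2189
  Offered load a = λ/μ = cρ = 10.9/16.6 = 0.6566
  P₀ = [ Σₙ₌₀^2 aⁿ/n! + a^3/(3!(1-ρ)) ]⁻¹
  Σ = a^0/0! + a^1/1! + a^2/2! = 1.0000 + 0.6566 + 0.2156 = 1.8722
  a^3/(3!(1-ρ)) = 0.2831/(6 × 0.7811) = 0.06041
  P₀ = 1/(1.8722 + 0.06041) = 0.5174
  Lq = P₀·a^3·ρ / (3!(1-ρ)²) = 0.5174 × 0.2831 × 0.2189 / (6 × 0.6102) = 0.008758
  Wq_B = Lq/λ = 0.008758/10.9 = 0.0008035
  W_B = Wq_B + 1/μ = 0.0008035 + 0.06024 = 0.06104

Since W_A = 0.04098 < W_B = 0.06104, Option A (single fast server) has the shorter time in system.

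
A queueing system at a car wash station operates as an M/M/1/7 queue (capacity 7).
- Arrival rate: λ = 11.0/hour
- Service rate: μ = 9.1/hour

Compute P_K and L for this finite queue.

ρ = λ/μ = 11.0/9.1 = 1.20879
P₀ = (1-ρ)/(1-ρ^(K+1)) = (1-1.20879)/(1-1.20879^8) = -0.2088/-3.5583 = 0.05868
P_K = P₀×ρ^K = 0.05868 × 1.20879^7 = 0.05868 × 3.7710 = 0.2213
Blocking probability P_7 = 0.2213 (22.13%)
L = ρ[1 - (K+1)ρ^K + Kρ^(K+1)] / [(1-ρ)(1-ρ^(K+1))]
L = 1.20879 × (1 - 8×3.77100 + 7×4.55834) / ((1 - 1.20879) × (1 - 4.55834)) = 4.4587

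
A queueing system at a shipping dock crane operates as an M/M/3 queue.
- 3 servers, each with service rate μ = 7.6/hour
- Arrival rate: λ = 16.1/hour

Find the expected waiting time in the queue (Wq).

Traffic intensity: ρ = λ/(cμ) = 16.1/(3×7.6) = 0.7061
Since ρ = 0.7061 < 1, system is stable.
Offered load a = λ/μ = cρ = 16.1/7.6 = 2.1184
P₀ = [ Σₙ₌₀^2 aⁿ/n! + a^3/(3!(1-ρ)) ]⁻¹
Σ = a^0/0! + a^1/1! + a^2/2! = 1.0000 + 2.1184 + 2.2439 = 5.3623
a^3/(3!(1-ρ)) = 9.50685/(6 × 0.293860) = 5.3919
P₀ = 1/(5.3623 + 5.3919) = 0.09299
Lq = P₀·a^3·ρ / (3!(1-ρ)²) = 0.09299 × 9.5069 × 0.7061 / (6 × 0.08635) = 1.2048
Wq = Lq/λ = 1.2048/16.1 = 0.07483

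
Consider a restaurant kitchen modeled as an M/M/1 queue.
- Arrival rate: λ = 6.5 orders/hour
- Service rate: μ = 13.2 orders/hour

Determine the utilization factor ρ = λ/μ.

Server utilization: ρ = λ/μ
ρ = 6.5/13.2 = 0.4924
The server is busy 49.24% of the time.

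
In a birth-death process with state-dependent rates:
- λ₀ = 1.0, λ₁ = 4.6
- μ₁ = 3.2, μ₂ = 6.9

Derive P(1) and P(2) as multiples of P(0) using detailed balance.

Balance equations:
State 0: λ₀P₀ = μ₁P₁ → P₁ = (λ₀/μ₁)P₀ = (1.0/3.2)P₀ = 0.3125P₀
State 1: P₂ = (λ₀λ₁)/(μ₁μ₂)P₀ = (1.0×4.6)/(3.2×6.9)P₀ = 0.2083P₀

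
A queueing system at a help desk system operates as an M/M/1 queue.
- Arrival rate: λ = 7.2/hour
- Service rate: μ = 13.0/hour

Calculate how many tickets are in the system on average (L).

ρ = λ/μ = 7.2/13.0 = 0.5538
For M/M/1: L = λ/(μ-λ)
L = 7.2/(13.0-7.2) = 7.2/5.80
L = 1.2414 tickets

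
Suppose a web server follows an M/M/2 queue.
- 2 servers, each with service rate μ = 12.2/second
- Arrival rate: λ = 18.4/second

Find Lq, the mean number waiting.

Traffic intensity: ρ = λ/(cμ) = 18.4/(2×12.2) = 0.7541
Since ρ = 0.7541 < 1, system is stable.
Offered load a = λ/μ = cρ = 18.4/12.2 = 1.5082
P₀ = [ Σₙ₌₀^1 aⁿ/n! + a^2/(2!(1-ρ)) ]⁻¹
Σ = a^0/0! + a^1/1! = 1.0000 + 1.5082 = 2.5082
a^2/(2!(1-ρ)) = 2.27466/(2 × 0.245902) = 4.6251
P₀ = 1/(2.5082 + 4.6251) = 0.1402
Lq = P₀·a^2·ρ / (2!(1-ρ)²) = 0.14019 × 2.2747 × 0.75410 / (2 × 0.060468) = 1.9884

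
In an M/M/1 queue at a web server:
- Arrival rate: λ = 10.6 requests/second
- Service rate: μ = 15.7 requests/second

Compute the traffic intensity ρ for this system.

Server utilization: ρ = λ/μ
ρ = 10.6/15.7 = 0.6752
The server is busy 67.52% of the time.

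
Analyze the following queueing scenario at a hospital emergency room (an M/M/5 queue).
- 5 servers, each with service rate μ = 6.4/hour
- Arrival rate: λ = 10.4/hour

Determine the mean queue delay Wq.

Traffic intensity: ρ = λ/(cμ) = 10.4/(5×6.4) = 0.3250
Since ρ = 0.3250 < 1, system is stable.
Offered load a = λ/μ = cρ = 10.4/6.4 = 1.6250
P₀ = [ Σₙ₌₀^4 aⁿ/n! + a^5/(5!(1-ρ)) ]⁻¹
Σ = a^0/0! + a^1/1! + a^2/2! + a^3/3! + a^4/4! = 1.0000 + 1.6250 + 1.3203 + 0.7152 + 0.2905 = 4.9510
a^5/(5!(1-ρ)) = 11.3310/(120 × 0.6750) = 0.1399
P₀ = 1/(4.9510 + 0.1399) = 0.1964
Lq = P₀·a^5·ρ / (5!(1-ρ)²) = 0.1964 × 11.3310 × 0.3250 / (120 × 0.4556) = 0.01323
Wq = Lq/λ = 0.01323/10.4 = 0.001272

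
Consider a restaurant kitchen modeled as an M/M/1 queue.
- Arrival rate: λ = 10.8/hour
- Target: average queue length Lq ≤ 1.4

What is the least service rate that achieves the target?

For M/M/1: Lq = λ²/(μ(μ-λ))
Need Lq ≤ 1.4, i.e. μ(μ-λ) ≥ λ²/1.4
μ² - 10.8μ - 116.64/1.4 ≥ 0  →  μ² - 10.8μ - 83.314286 ≥ 0
Quadratic formula (positive root): μ = [λ + √(λ² + 4×83.314286)]/2
Discriminant: 116.64 + 4×83.314286 = 449.8971, √449.8971 = 21.2108
μ ≥ (10.8 + 21.2108)/2 = 16.0054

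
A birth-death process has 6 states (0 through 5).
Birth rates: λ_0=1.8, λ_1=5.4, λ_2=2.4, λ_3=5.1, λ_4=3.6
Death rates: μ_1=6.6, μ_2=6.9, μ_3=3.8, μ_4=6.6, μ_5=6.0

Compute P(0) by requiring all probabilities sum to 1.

Ratios P(n)/P(0) = (λ₀···λₙ₋₁)/(μ₁···μₙ):
P(1)/P(0) = (1.8)/(6.6) = 0.2727
P(2)/P(0) = (1.8×5.4)/(6.6×6.9) = 0.2134
P(3)/P(0) = (1.8×5.4×2.4)/(6.6×6.9×3.8) = 0.1348
P(4)/P(0) = (1.8×5.4×2.4×5.1)/(6.6×6.9×3.8×6.6) = 0.1042
P(5)/P(0) = (1.8×5.4×2.4×5.1×3.6)/(6.6×6.9×3.8×6.6×6.0) = 0.06250

Normalization: ∑ P(n) = 1
P(0) × (1.0000 + 0.2727 + 0.2134 + 0.1348 + 0.1042 + 0.06250) = 1
P(0) × 1.7876 = 1
P(0) = 1/1.7876 = 0.5594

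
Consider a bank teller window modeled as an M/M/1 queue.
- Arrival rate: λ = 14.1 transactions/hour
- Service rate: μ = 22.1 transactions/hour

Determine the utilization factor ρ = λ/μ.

Server utilization: ρ = λ/μ
ρ = 14.1/22.1 = 0.6380
The server is busy 63.80% of the time.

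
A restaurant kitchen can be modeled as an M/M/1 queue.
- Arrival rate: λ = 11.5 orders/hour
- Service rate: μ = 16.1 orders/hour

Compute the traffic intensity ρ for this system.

Server utilization: ρ = λ/μ
ρ = 11.5/16.1 = 0.7143
The server is busy 71.43% of the time.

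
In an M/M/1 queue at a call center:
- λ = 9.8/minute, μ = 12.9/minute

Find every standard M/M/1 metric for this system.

Step 1: ρ = λ/μ = 9.8/12.9 = 0.7597
Step 2: L = λ/(μ-λ) = 9.8/3.10 = 3.1613
Step 3: Lq = λ²/(μ(μ-λ)) = 96.04/(12.9×3.10) = 2.4016
Step 4: W = 1/(μ-λ) = 1/3.10 = 0.32258
Step 5: Wq = λ/(μ(μ-λ)) = 9.8/(12.9×3.10) = 0.2451
Step 6: P(0) = 1-ρ = 0.2403
Verify: L = λW = 9.8×0.32258 = 3.1613 ✔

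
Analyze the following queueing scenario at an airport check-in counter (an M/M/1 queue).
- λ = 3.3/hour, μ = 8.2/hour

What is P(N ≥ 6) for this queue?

ρ = λ/μ = 3.3/8.2 = 0.40244
P(N ≥ n) = ρⁿ
P(N ≥ 6) = 0.40244^6
P(N ≥ 6) = 0.004248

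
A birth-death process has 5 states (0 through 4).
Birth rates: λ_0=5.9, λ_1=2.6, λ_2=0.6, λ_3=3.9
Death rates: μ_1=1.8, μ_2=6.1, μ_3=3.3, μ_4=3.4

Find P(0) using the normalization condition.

Ratios P(n)/P(0) = (λ₀···λₙ₋₁)/(μ₁···μₙ):
P(1)/P(0) = (5.9)/(1.8) = 3.2777778
P(2)/P(0) = (5.9×2.6)/(1.8×6.1) = 1.3970856
P(3)/P(0) = (5.9×2.6×0.6)/(1.8×6.1×3.3) = 0.25401557
P(4)/P(0) = (5.9×2.6×0.6×3.9)/(1.8×6.1×3.3×3.4) = 0.29137080

Normalization: ∑ P(n) = 1
P(0) × (1.0000000 + 3.2777778 + 1.3970856 + 0.25401557 + 0.29137080) = 1
P(0) × 6.2202 = 1
P(0) = 1/6.2202 = 0.1608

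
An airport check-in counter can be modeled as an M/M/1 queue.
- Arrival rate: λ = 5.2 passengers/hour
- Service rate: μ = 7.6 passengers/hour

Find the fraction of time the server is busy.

Server utilization: ρ = λ/μ
ρ = 5.2/7.6 = 0.6842
The server is busy 68.42% of the time.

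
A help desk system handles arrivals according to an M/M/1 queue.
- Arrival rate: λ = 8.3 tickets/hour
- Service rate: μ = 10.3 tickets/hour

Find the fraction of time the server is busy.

Server utilization: ρ = λ/μ
ρ = 8.3/10.3 = 0.8058
The server is busy 80.58% of the time.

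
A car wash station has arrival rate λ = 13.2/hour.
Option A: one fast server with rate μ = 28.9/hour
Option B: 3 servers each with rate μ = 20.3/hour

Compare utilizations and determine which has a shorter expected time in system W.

Option A: single server μ = 28.9 (M/M/1)
  ρ_A = 13.2/28.9 = 0.4567
  W_A = 1/(μ-λ) = 1/(28.9-13.2) = 1/15.70 = 0.06369

Option B: 3 servers μ = 20.3 (M/M/3)
  ρ_B = λ/(cμ) = 13.2/(3×20.3) = 0.2167
  Offered load a = λ/μ = cρ = 13.2/20.3 = 0.6502
  P₀ = [ Σₙ₌₀^2 aⁿ/n! + a^3/(3!(1-ρ)) ]⁻¹
  Σ = a^0/0! + a^1/1! + a^2/2! = 1.0000 + 0.65025 + 0.21141 = 1.8617
  a^3/(3!(1-ρ)) = 0.27494/(6 × 0.78325) = 0.05850
  P₀ = 1/(1.8617 + 0.05850) = 0.5208
  Lq = P₀·a^3·ρ / (3!(1-ρ)²) = 0.520790 × 0.274937 × 0.216749 / (6 × 0.613482) = 0.008431
  Wq_B = Lq/λ = 0.008431/13.2 = 0.0006387
  W_B = Wq_B + 1/μ = 0.0006387 + 0.04926 = 0.04990

Since W_B = 0.04990 < W_A = 0.06369, Option B (multiple servers) has the shorter time in system.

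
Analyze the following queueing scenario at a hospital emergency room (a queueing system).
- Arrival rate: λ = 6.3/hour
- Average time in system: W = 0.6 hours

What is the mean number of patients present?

Little's Law: L = λW
L = 6.3 × 0.6 = 3.7800 patients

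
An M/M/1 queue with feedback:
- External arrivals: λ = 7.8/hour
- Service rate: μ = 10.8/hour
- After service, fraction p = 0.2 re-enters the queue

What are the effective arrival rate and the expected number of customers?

Effective arrival rate: λ_eff = λ/(1-p) = 7.8/(1-0.2) = 7.8/0.80 = 9.7500
ρ = λ_eff/μ = 9.7500/10.8 = 0.902778
L = ρ/(1-ρ) = 0.902778/(1-0.902778) = 9.2857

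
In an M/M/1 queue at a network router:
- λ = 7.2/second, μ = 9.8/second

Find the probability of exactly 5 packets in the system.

ρ = λ/μ = 7.2/9.8 = 0.7347
P(n) = (1-ρ)ρⁿ
P(5) = (1-0.7347) × 0.7347^5
P(5) = 0.26530 × 0.21407
P(5) = 0.05679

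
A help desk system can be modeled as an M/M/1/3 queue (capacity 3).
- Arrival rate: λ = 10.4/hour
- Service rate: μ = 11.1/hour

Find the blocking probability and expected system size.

ρ = λ/μ = 10.4/11.1 = 0.93694
P₀ = (1-ρ)/(1-ρ^(K+1)) = (1-0.93694)/(1-0.93694^4) = 0.06306/0.2294 = 0.2749
P_K = P₀×ρ^K = 0.2749 × 0.93694^3 = 0.2749 × 0.8225 = 0.2261
Blocking probability P_3 = 0.2261 (22.61%)
L = ρ[1 - (K+1)ρ^K + Kρ^(K+1)] / [(1-ρ)(1-ρ^(K+1))]
L = 0.93694 × (1 - 4×0.8224989 + 3×0.7706321) / ((1 - 0.93694) × (1 - 0.7706321)) = 1.4187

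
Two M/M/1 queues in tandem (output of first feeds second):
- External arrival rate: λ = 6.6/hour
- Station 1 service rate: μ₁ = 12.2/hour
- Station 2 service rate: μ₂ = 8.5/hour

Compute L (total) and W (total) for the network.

By Jackson's theorem, each station behaves as independent M/M/1.
Station 1: ρ₁ = 6.6/12.2 = 0.5410, L₁ = ρ₁/(1-ρ₁) = λ/(μ₁-λ) = 6.6/5.60 = 1.1786
Station 2: ρ₂ = 6.6/8.5 = 0.7765, L₂ = ρ₂/(1-ρ₂) = λ/(μ₂-λ) = 6.6/1.90 = 3.4737
Total: L = L₁ + L₂ = 1.1786 + 3.4737 = 4.6523
W = L/λ = 4.6523/6.6 = 0.7049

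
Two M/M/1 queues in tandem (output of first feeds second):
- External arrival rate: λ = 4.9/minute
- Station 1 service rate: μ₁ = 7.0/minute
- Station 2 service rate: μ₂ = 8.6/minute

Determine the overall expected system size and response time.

By Jackson's theorem, each station behaves as independent M/M/1.
Station 1: ρ₁ = 4.9/7.0 = 0.7000, L₁ = ρ₁/(1-ρ₁) = λ/(μ₁-λ) = 4.9/2.10 = 2.33333
Station 2: ρ₂ = 4.9/8.6 = 0.5698, L₂ = ρ₂/(1-ρ₂) = λ/(μ₂-λ) = 4.9/3.70 = 1.32432
Total: L = L₁ + L₂ = 2.33333 + 1.32432 = 3.6577
W = L/λ = 3.6577/4.9 = 0.7465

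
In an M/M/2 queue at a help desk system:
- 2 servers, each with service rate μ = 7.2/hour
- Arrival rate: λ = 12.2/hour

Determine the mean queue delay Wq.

Traffic intensity: ρ = λ/(cμ) = 12.2/(2×7.2) = 0.8472
Since ρ = 0.8472 < 1, system is stable.
Offered load a = λ/μ = cρ = 12.2/7.2 = 1.6944
P₀ = [ Σₙ₌₀^1 aⁿ/n! + a^2/(2!(1-ρ)) ]⁻¹
Σ = a^0/0! + a^1/1! = 1.0000 + 1.6944 = 2.6944
a^2/(2!(1-ρ)) = 2.871142/(2 × 0.1527778) = 9.3965
P₀ = 1/(2.6944 + 9.3965) = 0.08271
Lq = P₀·a^2·ρ / (2!(1-ρ)²) = 0.0827068 × 2.87114 × 0.847222 / (2 × 0.0233410) = 4.3097
Wq = Lq/λ = 4.3097/12.2 = 0.3533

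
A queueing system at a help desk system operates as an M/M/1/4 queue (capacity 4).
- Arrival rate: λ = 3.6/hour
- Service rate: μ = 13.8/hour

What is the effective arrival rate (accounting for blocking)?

ρ = λ/μ = 3.6/13.8 = 0.26087
P₀ = (1-ρ)/(1-ρ^(K+1)) = (1-0.26087)/(1-0.26087^5) = 0.7391/0.9988 = 0.7400
P_K = P₀×ρ^K = 0.7400 × 0.26087^4 = 0.7400 × 0.004631 = 0.003427
λ_eff = λ(1-P_K) = 3.6 × (1 - 0.003427) = 3.6 × 0.99657 = 3.5877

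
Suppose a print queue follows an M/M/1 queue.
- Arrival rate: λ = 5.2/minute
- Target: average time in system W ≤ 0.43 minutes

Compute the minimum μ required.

For M/M/1: W = 1/(μ-λ)
Need W ≤ 0.43, so 1/(μ-λ) ≤ 0.43
μ - λ ≥ 1/0.43 = 2.3256
μ ≥ 5.2 + 2.3256 = 7.5256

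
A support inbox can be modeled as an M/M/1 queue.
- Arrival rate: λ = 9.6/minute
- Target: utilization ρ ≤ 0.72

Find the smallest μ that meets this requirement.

ρ = λ/μ, so μ = λ/ρ
μ ≥ 9.6/0.72 = 13.3333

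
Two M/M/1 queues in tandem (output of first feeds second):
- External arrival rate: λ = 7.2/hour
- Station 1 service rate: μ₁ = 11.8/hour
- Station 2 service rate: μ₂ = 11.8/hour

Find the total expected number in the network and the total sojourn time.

By Jackson's theorem, each station behaves as independent M/M/1.
Station 1: ρ₁ = 7.2/11.8 = 0.6102, L₁ = ρ₁/(1-ρ₁) = λ/(μ₁-λ) = 7.2/4.60 = 1.5652
Station 2: ρ₂ = 7.2/11.8 = 0.6102, L₂ = ρ₂/(1-ρ₂) = λ/(μ₂-λ) = 7.2/4.60 = 1.5652
Total: L = L₁ + L₂ = 1.5652 + 1.5652 = 3.1304
W = L/λ = 3.1304/7.2 = 0.4348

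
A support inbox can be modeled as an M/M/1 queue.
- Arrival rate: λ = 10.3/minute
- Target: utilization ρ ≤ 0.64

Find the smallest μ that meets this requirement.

ρ = λ/μ, so μ = λ/ρ
μ ≥ 10.3/0.64 = 16.0938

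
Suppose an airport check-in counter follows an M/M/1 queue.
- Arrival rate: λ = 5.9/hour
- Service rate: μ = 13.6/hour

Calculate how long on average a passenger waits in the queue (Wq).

First, compute utilization: ρ = λ/μ = 5.9/13.6 = 0.4338
For M/M/1: Wq = λ/(μ(μ-λ))
Wq = 5.9/(13.6 × (13.6-5.9))
Wq = 5.9/(13.6 × 7.70)
Wq = 0.05634 hours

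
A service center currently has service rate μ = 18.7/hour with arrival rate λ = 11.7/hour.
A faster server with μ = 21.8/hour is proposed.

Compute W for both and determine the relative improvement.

System 1: ρ₁ = 11.7/18.7 = 0.6257, W₁ = 1/(18.7-11.7) = 0.14286
System 2: ρ₂ = 11.7/21.8 = 0.5367, W₂ = 1/(21.8-11.7) = 0.099010
Improvement: (W₁-W₂)/W₁ = (0.14286-0.099010)/0.14286 = 30.69%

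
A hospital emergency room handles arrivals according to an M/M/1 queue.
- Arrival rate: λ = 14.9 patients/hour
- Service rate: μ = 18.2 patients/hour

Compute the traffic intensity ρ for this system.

Server utilization: ρ = λ/μ
ρ = 14.9/18.2 = 0.8187
The server is busy 81.87% of the time.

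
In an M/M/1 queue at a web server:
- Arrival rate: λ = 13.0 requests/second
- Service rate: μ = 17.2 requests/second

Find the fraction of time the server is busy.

Server utilization: ρ = λ/μ
ρ = 13.0/17.2 = 0.7558
The server is busy 75.58% of the time.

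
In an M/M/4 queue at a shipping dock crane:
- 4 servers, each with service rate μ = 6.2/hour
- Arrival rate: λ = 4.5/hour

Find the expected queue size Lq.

Traffic intensity: ρ = λ/(cμ) = 4.5/(4×6.2) = 0.1815
Since ρ = 0.1815 < 1, system is stable.
Offered load a = λ/μ = cρ = 4.5/6.2 = 0.7258
P₀ = [ Σₙ₌₀^3 aⁿ/n! + a^4/(4!(1-ρ)) ]⁻¹
Σ = a^0/0! + a^1/1! + a^2/2! + a^3/3! = 1.0000 + 0.7258 + 0.2634 + 0.06373 = 2.0529
a^4/(4!(1-ρ)) = 0.2775/(24 × 0.8185) = 0.01413
P₀ = 1/(2.0529 + 0.01413) = 0.4838
Lq = P₀·a^4·ρ / (4!(1-ρ)²) = 0.4838 × 0.2775 × 0.1815 / (24 × 0.6700) = 0.001515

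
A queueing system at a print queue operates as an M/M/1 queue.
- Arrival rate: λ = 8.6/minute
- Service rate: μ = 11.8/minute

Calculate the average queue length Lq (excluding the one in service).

ρ = λ/μ = 8.6/11.8 = 0.7288
For M/M/1: Lq = λ²/(μ(μ-λ))
Lq = 73.96/(11.8 × 3.20)
Lq = 1.9587 jobs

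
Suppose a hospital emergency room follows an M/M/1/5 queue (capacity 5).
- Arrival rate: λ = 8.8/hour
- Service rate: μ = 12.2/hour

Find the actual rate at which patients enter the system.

ρ = λ/μ = 8.8/12.2 = 0.72131
P₀ = (1-ρ)/(1-ρ^(K+1)) = (1-0.72131)/(1-0.72131^6) = 0.2787/0.8592 = 0.3244
P_K = P₀×ρ^K = 0.32438 × 0.72131^5 = 0.32438 × 0.19526 = 0.06334
λ_eff = λ(1-P_K) = 8.8 × (1 - 0.06334) = 8.8 × 0.93666 = 8.2426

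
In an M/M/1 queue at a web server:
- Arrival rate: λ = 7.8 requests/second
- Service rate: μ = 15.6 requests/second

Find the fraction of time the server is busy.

Server utilization: ρ = λ/μ
ρ = 7.8/15.6 = 0.5000
The server is busy 50.00% of the time.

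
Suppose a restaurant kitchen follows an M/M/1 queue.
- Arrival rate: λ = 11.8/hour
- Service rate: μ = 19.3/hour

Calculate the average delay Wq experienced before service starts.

First, compute utilization: ρ = λ/μ = 11.8/19.3 = 0.6114
For M/M/1: Wq = λ/(μ(μ-λ))
Wq = 11.8/(19.3 × (19.3-11.8))
Wq = 11.8/(19.3 × 7.50)
Wq = 0.08152 hours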